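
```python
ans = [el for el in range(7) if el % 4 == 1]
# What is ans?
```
Trace:
  el=0
  el=1
  el=2
  el=3
  el=4
  el=5
  el=6
  ans=[1, 5]

Final answer: [1, 5]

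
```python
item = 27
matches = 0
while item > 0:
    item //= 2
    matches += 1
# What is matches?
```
Trace:
  item=27
  item=27, matches=0
  item=13, matches=1
  item=6, matches=2
  item=3, matches=3
  item=1, matches=4
  item=0, matches=5

Final answer: 5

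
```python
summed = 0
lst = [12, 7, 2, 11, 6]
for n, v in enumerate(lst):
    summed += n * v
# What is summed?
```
Trace:
  summed=0
  summed=0, n=0, v=12
  summed=7, n=1, v=7
  summed=11, n=2, v=2
  summed=44, n=3, v=11
  summed=68, n=4, v=6

Final answer: 68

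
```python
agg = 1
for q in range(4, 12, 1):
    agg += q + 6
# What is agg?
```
Trace:
  agg=1
  agg=11, q=4
  agg=22, q=5
  agg=34, q=6
  agg=47, q=7
  agg=61, q=8
  agg=76, q=9
  agg=92, q=10
  agg=109, q=11

Final answer: 109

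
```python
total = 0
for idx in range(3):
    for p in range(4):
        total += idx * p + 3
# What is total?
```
Trace:
  total=0
  total=3, idx=0, p=0
  total=6, idx=0, p=1
  total=9, idx=0, p=2
  total=12, idx=0, p=3
  total=15, idx=1, p=0
  total=19, idx=1, p=1
  total=24, idx=1, p=2
  total=30, idx=1, p=3
  total=33, idx=2, p=0
  total=38, idx=2, p=1
  total=45, idx=2, p=2
  total=54, idx=2, p=3

Final answer: 54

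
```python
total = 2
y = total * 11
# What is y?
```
Trace:
  total=2
  total=2, y=22

Final answer: 22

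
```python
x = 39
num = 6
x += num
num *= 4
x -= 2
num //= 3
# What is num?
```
Trace:
  x=39
  x=39, num=6
  x=45, num=6
  x=45, num=24
  x=43, num=24
  x=43, num=8

Final answer: 8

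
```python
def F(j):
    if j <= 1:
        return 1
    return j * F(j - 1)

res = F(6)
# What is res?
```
Call trace:
F(j=6)
  F(j=5)
    F(j=4)
      F(j=3)
        F(j=2)
          F(j=1)
          -> return 1
        -> return 2
      -> return 6
    -> return 24
  -> return 120
-> return 720

Final answer: 720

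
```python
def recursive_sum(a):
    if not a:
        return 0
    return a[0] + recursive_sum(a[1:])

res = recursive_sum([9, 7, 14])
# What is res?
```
Call trace:
recursive_sum(a=[9, 7, 14])
  recursive_sum(a=[7, 14])
    recursive_sum(a=[14])
      recursive_sum(a=[])
      -> return 0
    -> return 14
  -> return 21
-> return 30

Final answer: 30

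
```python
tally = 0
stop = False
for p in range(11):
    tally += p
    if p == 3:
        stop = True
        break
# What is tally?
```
Trace:
  tally=0
  tally=0, stop=False
  tally=0, stop=False, p=0
  tally=1, stop=False, p=1
  tally=3, stop=False, p=2
  tally=6, stop=True, p=3

Final answer: 6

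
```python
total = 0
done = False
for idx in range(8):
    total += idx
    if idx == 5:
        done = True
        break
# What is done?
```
Trace:
  total=0
  total=0, done=False
  total=0, done=False, idx=0
  total=1, done=False, idx=1
  total=3, done=False, idx=2
  total=6, done=False, idx=3
  total=10, done=False, idx=4
  total=15, done=True, idx=5

Final answer: True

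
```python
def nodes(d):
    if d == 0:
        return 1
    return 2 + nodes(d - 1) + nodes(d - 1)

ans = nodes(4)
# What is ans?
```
Call trace (a repeated sub-call is expanded the first time; later identical calls just restate its return value):
nodes(d=4)
  nodes(d=3)
    nodes(d=2)
      nodes(d=1)
        nodes(d=0)
        -> return 1
        nodes(d=0)
        -> return 1
      -> return 4
      nodes(d=1) -> return 4  (same call as traced above)
    -> return 10
    nodes(d=2) -> return 10  (same call as traced above)
  -> return 22
  nodes(d=3) -> return 22  (same call as traced above)
-> return 46

Final answer: 46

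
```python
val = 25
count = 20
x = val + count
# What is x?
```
Trace:
  val=25
  val=25, count=20
  val=25, count=20, x=45

Final answer: 45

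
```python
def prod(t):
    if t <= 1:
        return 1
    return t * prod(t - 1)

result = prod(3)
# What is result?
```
Call trace:
prod(t=3)
  prod(t=2)
    prod(t=1)
    -> return 1
  -> return 2
-> return 6

Final answer: 6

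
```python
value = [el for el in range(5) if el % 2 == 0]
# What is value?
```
Trace:
  el=0
  el=1
  el=2
  el=3
  el=4
  value=[0, 2, 4]

Final answer: [0, 2, 4]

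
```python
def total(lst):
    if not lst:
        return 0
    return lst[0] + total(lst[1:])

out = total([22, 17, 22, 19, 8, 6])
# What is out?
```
Call trace:
total(lst=[22, 17, 22, 19, 8, 6])
  total(lst=[17, 22, 19, 8, 6])
    total(lst=[22, 19, 8, 6])
      total(lst=[19, 8, 6])
        total(lst=[8, 6])
          total(lst=[6])
            total(lst=[])
            -> return 0
          -> return 6
        -> return 14
      -> return 33
    -> return 55
  -> return 72
-> return 94

Final answer: 94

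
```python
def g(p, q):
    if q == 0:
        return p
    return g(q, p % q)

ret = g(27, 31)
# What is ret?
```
Call trace:
g(p=27, q=31)
  g(p=31, q=27)
    g(p=27, q=4)
      g(p=4, q=3)
        g(p=3, q=1)
          g(p=1, q=0)
          -> return 1
        -> return 1
      -> return 1
    -> return 1
  -> return 1
-> return 1

Final answer: 1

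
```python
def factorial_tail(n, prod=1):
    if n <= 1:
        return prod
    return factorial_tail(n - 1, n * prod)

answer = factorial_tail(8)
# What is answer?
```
Call trace:
factorial_tail(n=8, prod=1)
  factorial_tail(n=7, prod=8)
    factorial_tail(n=6, prod=56)
      factorial_tail(n=5, prod=336)
        factorial_tail(n=4, prod=1680)
          factorial_tail(n=3, prod=6720)
            factorial_tail(n=2, prod=20160)
              factorial_tail(n=1, prod=40320)
              -> return 40320
            -> return 40320
          -> return 40320
        -> return 40320
      -> return 40320
    -> return 40320
  -> return 40320
-> return 40320

Final answer: 40320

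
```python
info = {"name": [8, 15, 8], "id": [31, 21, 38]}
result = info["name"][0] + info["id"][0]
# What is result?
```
Trace:
  info={'name': [8, 15, 8], 'id': [31, 21, 38]}
  info={'name': [8, 15, 8], 'id': [31, 21, 38]}, result=39

Final answer: 39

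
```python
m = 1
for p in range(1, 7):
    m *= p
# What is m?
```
Trace:
  m=1
  m=1, p=1
  m=2, p=2
  m=6, p=3
  m=24, p=4
  m=120, p=5
  m=720, p=6

Final answer: 720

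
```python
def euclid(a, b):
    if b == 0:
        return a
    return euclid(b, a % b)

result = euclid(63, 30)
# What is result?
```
Call trace:
euclid(a=63, b=30)
  euclid(a=30, b=3)
    euclid(a=3, b=0)
    -> return 3
  -> return 3
-> return 3

Final answer: 3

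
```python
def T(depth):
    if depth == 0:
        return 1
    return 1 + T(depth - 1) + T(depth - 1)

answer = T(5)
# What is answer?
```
Call trace (a repeated sub-call is expanded the first time; later identical calls just restate its return value):
T(depth=5)
  T(depth=4)
    T(depth=3)
      T(depth=2)
        T(depth=1)
          T(depth=0)
          -> return 1
          T(depth=0)
          -> return 1
        -> return 3
        T(depth=1) -> return 3  (same call as traced above)
      -> return 7
      T(depth=2) -> return 7  (same call as traced above)
    -> return 15
    T(depth=3) -> return 15  (same call as traced above)
  -> return 31
  T(depth=4) -> return 31  (same call as traced above)
-> return 63

Final answer: 63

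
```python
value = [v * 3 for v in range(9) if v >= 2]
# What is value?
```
Trace:
  v=0
  v=1
  v=2
  v=3
  v=4
  v=5
  v=6
  v=7
  v=8
  value=[6, 9, 12, 15, 18, 21, 24]

Final answer: [6, 9, 12, 15, 18, 21, 24]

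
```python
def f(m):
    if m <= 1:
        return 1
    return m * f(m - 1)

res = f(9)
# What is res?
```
Call trace:
f(m=9)
  f(m=8)
    f(m=7)
      f(m=6)
        f(m=5)
          f(m=4)
            f(m=3)
              f(m=2)
                f(m=1)
                -> return 1
              -> return 2
            -> return 6
          -> return 24
        -> return 120
      -> return 720
    -> return 5040
  -> return 40320
-> return 362880

Final answer: 362880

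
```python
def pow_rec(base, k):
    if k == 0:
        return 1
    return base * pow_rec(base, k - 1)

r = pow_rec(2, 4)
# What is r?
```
Call trace:
pow_rec(base=2, k=4)
  pow_rec(base=2, k=3)
    pow_rec(base=2, k=2)
      pow_rec(base=2, k=1)
        pow_rec(base=2, k=0)
        -> return 1
      -> return 2
    -> return 4
  -> return 8
-> return 16

Final answer: 16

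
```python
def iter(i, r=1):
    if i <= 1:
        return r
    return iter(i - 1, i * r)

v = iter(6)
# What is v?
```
Call trace:
iter(i=6, r=1)
  iter(i=5, r=6)
    iter(i=4, r=30)
      iter(i=3, r=120)
        iter(i=2, r=360)
          iter(i=1, r=720)
          -> return 720
        -> return 720
      -> return 720
    -> return 720
  -> return 720
-> return 720

Final answer: 720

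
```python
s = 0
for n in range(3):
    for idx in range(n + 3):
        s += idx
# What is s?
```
Trace:
  s=0
  s=0, n=0, idx=0
  s=1, n=0, idx=1
  s=3, n=0, idx=2
  s=3, n=1, idx=0
  s=4, n=1, idx=1
  s=6, n=1, idx=2
  s=9, n=1, idx=3
  s=9, n=2, idx=0
  s=10, n=2, idx=1
  s=12, n=2, idx=2
  s=15, n=2, idx=3
  s=19, n=2, idx=4

Final answer: 19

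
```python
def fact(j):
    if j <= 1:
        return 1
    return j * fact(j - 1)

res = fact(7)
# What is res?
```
Call trace:
fact(j=7)
  fact(j=6)
    fact(j=5)
      fact(j=4)
        fact(j=3)
          fact(j=2)
            fact(j=1)
            -> return 1
          -> return 2
        -> return 6
      -> return 24
    -> return 120
  -> return 720
-> return 5040

Final answer: 5040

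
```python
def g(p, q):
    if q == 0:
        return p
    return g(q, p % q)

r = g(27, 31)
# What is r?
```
Call trace:
g(p=27, q=31)
  g(p=31, q=27)
    g(p=27, q=4)
      g(p=4, q=3)
        g(p=3, q=1)
          g(p=1, q=0)
          -> return 1
        -> return 1
      -> return 1
    -> return 1
  -> return 1
-> return 1

Final answer: 1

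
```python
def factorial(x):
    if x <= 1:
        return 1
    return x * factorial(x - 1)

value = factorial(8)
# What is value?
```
Call trace:
factorial(x=8)
  factorial(x=7)
    factorial(x=6)
      factorial(x=5)
        factorial(x=4)
          factorial(x=3)
            factorial(x=2)
              factorial(x=1)
              -> return 1
            -> return 2
          -> return 6
        -> return 24
      -> return 120
    -> return 720
  -> return 5040
-> return 40320

Final answer: 40320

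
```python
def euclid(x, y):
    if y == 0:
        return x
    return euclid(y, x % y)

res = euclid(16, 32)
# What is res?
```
Call trace:
euclid(x=16, y=32)
  euclid(x=32, y=16)
    euclid(x=16, y=0)
    -> return 16
  -> return 16
-> return 16

Final answer: 16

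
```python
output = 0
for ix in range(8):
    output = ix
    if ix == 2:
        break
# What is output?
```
Trace:
  output=0
  output=0, ix=0
  output=1, ix=1
  output=2, ix=2

Final answer: 2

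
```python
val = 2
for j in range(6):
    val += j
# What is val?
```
Trace:
  val=2
  val=2, j=0
  val=3, j=1
  val=5, j=2
  val=8, j=3
  val=12, j=4
  val=17, j=5

Final answer: 17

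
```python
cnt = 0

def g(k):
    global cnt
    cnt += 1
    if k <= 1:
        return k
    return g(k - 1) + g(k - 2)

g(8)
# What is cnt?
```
Call trace (a repeated sub-call is expanded the first time; later identical calls just restate its return value):
g(k=8)
  g(k=7)
    g(k=6)
      g(k=5)
        g(k=4)
          g(k=3)
            g(k=2)
              g(k=1)
              -> return 1
              g(k=0)
              -> return 0
            -> return 1
            g(k=1)
            -> return 1
          -> return 2
          g(k=2) -> return 1  (same call as traced above)
        -> return 3
        g(k=3) -> return 2  (same call as traced above)
      -> return 5
      g(k=4) -> return 3  (same call as traced above)
    -> return 8
    g(k=5) -> return 5  (same call as traced above)
  -> return 13
  g(k=6) -> return 8  (same call as traced above)
-> return 21

cnt is incremented once per call, so count the calls in each subtree. Let C(k) = number of calls made by g(k).
C(0) = C(1) = 1 (base case, no recursion); C(k) = 1 + C(k - 1) + C(k - 2) otherwise.
C(2) = 1 + C(1) + C(0) = 1 + 1 + 1 = 3
C(3) = 1 + C(2) + C(1) = 1 + 3 + 1 = 5
C(4) = 1 + C(3) + C(2) = 1 + 5 + 3 = 9
C(5) = 1 + C(4) + C(3) = 1 + 9 + 5 = 15
C(6) = 1 + C(5) + C(4) = 1 + 15 + 9 = 25
C(7) = 1 + C(6) + C(5) = 1 + 25 + 15 = 41
C(8) = 1 + C(7) + C(6) = 1 + 41 + 25 = 67
cnt = C(8) = 67

Final answer: 67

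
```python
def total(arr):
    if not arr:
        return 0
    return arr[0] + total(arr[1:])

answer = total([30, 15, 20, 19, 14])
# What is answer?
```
Call trace:
total(arr=[30, 15, 20, 19, 14])
  total(arr=[15, 20, 19, 14])
    total(arr=[20, 19, 14])
      total(arr=[19, 14])
        total(arr=[14])
          total(arr=[])
          -> return 0
        -> return 14
      -> return 33
    -> return 53
  -> return 68
-> return 98

Final answer: 98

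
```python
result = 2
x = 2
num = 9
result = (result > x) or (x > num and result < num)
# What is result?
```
Trace:
  result=2
  result=2, x=2
  result=2, x=2, num=9
  result=False, x=2, num=9

Final answer: False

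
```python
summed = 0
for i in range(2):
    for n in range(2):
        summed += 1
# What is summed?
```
Trace:
  summed=0
  summed=1, i=0, n=0
  summed=2, i=0, n=1
  summed=3, i=1, n=0
  summed=4, i=1, n=1

Final answer: 4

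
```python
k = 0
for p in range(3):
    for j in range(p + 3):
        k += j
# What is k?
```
Trace:
  k=0
  k=0, p=0, j=0
  k=1, p=0, j=1
  k=3, p=0, j=2
  k=3, p=1, j=0
  k=4, p=1, j=1
  k=6, p=1, j=2
  k=9, p=1, j=3
  k=9, p=2, j=0
  k=10, p=2, j=1
  k=12, p=2, j=2
  k=15, p=2, j=3
  k=19, p=2, j=4

Final answer: 19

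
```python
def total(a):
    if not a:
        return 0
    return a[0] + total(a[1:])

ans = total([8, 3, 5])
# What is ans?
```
Call trace:
total(a=[8, 3, 5])
  total(a=[3, 5])
    total(a=[5])
      total(a=[])
      -> return 0
    -> return 5
  -> return 8
-> return 16

Final answer: 16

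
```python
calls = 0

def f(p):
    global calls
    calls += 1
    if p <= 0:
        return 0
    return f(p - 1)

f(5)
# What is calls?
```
Call trace:
f(p=5)
  f(p=4)
    f(p=3)
      f(p=2)
        f(p=1)
          f(p=0)
          -> return 0
        -> return 0
      -> return 0
    -> return 0
  -> return 0
-> return 0

calls is incremented once per call. f is entered once for each p = 5, 4, 3, 2, 1, 0 (the p <= 0 call returns without recursing), i.e. 5 + 1 calls.
calls = 6

Final answer: 6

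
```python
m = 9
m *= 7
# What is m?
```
Trace:
  m=9
  m=63

Final answer: 63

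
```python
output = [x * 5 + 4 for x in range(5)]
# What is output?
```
Trace:
  x=0
  x=1
  x=2
  x=3
  x=4
  output=[4, 9, 14, 19, 24]

Final answer: [4, 9, 14, 19, 24]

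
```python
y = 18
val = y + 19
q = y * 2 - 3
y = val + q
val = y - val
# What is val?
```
Trace:
  y=18
  y=18, val=37
  y=18, val=37, q=33
  y=70, val=37, q=33
  y=70, val=33, q=33

Final answer: 33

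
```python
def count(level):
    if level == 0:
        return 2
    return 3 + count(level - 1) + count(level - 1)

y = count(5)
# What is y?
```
Call trace (a repeated sub-call is expanded the first time; later identical calls just restate its return value):
count(level=5)
  count(level=4)
    count(level=3)
      count(level=2)
        count(level=1)
          count(level=0)
          -> return 2
          count(level=0)
          -> return 2
        -> return 7
        count(level=1) -> return 7  (same call as traced above)
      -> return 17
      count(level=2) -> return 17  (same call as traced above)
    -> return 37
    count(level=3) -> return 37  (same call as traced above)
  -> return 77
  count(level=4) -> return 77  (same call as traced above)
-> return 157

Final answer: 157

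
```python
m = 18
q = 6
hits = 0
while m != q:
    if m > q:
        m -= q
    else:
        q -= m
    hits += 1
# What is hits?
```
Trace:
  m=18
  m=18, q=6
  m=18, q=6, hits=0
  m=12, q=6, hits=1
  m=6, q=6, hits=2

Final answer: 2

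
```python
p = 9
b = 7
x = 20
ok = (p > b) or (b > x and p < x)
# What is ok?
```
Trace:
  p=9
  p=9, b=7
  p=9, b=7, x=20
  p=9, b=7, x=20, ok=True

Final answer: True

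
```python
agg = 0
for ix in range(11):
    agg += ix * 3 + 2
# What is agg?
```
Trace:
  agg=0
  agg=2, ix=0
  agg=7, ix=1
  agg=15, ix=2
  agg=26, ix=3
  agg=40, ix=4
  agg=57, ix=5
  agg=77, ix=6
  agg=100, ix=7
  agg=126, ix=8
  agg=155, ix=9
  agg=187, ix=10

Final answer: 187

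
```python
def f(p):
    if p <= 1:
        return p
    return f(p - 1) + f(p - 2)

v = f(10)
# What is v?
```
Call trace (a repeated sub-call is expanded the first time; later identical calls just restate its return value):
f(p=10)
  f(p=9)
    f(p=8)
      f(p=7)
        f(p=6)
          f(p=5)
            f(p=4)
              f(p=3)
                f(p=2)
                  f(p=1)
                  -> return 1
                  f(p=0)
                  -> return 0
                -> return 1
                f(p=1)
                -> return 1
              -> return 2
              f(p=2) -> return 1  (same call as traced above)
            -> return 3
            f(p=3) -> return 2  (same call as traced above)
          -> return 5
          f(p=4) -> return 3  (same call as traced above)
        -> return 8
        f(p=5) -> return 5  (same call as traced above)
      -> return 13
      f(p=6) -> return 8  (same call as traced above)
    -> return 21
    f(p=7) -> return 13  (same call as traced above)
  -> return 34
  f(p=8) -> return 21  (same call as traced above)
-> return 55

Final answer: 55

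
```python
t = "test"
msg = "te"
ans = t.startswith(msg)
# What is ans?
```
Trace:
  t='test'
  t='test', msg='te'
  t='test', msg='te', ans=True

Final answer: True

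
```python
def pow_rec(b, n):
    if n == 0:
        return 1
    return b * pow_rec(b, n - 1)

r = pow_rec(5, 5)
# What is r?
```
Call trace:
pow_rec(b=5, n=5)
  pow_rec(b=5, n=4)
    pow_rec(b=5, n=3)
      pow_rec(b=5, n=2)
        pow_rec(b=5, n=1)
          pow_rec(b=5, n=0)
          -> return 1
        -> return 5
      -> return 25
    -> return 125
  -> return 625
-> return 3125

Final answer: 3125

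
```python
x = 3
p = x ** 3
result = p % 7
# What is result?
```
Trace:
  x=3
  x=3, p=27
  x=3, p=27, result=6

Final answer: 6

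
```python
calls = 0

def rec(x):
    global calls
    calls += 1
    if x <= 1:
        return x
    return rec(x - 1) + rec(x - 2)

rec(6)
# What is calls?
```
Call trace (a repeated sub-call is expanded the first time; later identical calls just restate its return value):
rec(x=6)
  rec(x=5)
    rec(x=4)
      rec(x=3)
        rec(x=2)
          rec(x=1)
          -> return 1
          rec(x=0)
          -> return 0
        -> return 1
        rec(x=1)
        -> return 1
      -> return 2
      rec(x=2) -> return 1  (same call as traced above)
    -> return 3
    rec(x=3) -> return 2  (same call as traced above)
  -> return 5
  rec(x=4) -> return 3  (same call as traced above)
-> return 8

calls is incremented once per call, so count the calls in each subtree. Let C(x) = number of calls made by rec(x).
C(0) = C(1) = 1 (base case, no recursion); C(x) = 1 + C(x - 1) + C(x - 2) otherwise.
C(2) = 1 + C(1) + C(0) = 1 + 1 + 1 = 3
C(3) = 1 + C(2) + C(1) = 1 + 3 + 1 = 5
C(4) = 1 + C(3) + C(2) = 1 + 5 + 3 = 9
C(5) = 1 + C(4) + C(3) = 1 + 9 + 5 = 15
C(6) = 1 + C(5) + C(4) = 1 + 15 + 9 = 25
calls = C(6) = 25

Final answer: 25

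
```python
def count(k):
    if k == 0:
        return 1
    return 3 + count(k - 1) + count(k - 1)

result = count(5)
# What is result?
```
Call trace (a repeated sub-call is expanded the first time; later identical calls just restate its return value):
count(k=5)
  count(k=4)
    count(k=3)
      count(k=2)
        count(k=1)
          count(k=0)
          -> return 1
          count(k=0)
          -> return 1
        -> return 5
        count(k=1) -> return 5  (same call as traced above)
      -> return 13
      count(k=2) -> return 13  (same call as traced above)
    -> return 29
    count(k=3) -> return 29  (same call as traced above)
  -> return 61
  count(k=4) -> return 61  (same call as traced above)
-> return 125

Final answer: 125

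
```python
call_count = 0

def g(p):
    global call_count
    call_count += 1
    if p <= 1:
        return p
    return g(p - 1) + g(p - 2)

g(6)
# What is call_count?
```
Call trace (a repeated sub-call is expanded the first time; later identical calls just restate its return value):
g(p=6)
  g(p=5)
    g(p=4)
      g(p=3)
        g(p=2)
          g(p=1)
          -> return 1
          g(p=0)
          -> return 0
        -> return 1
        g(p=1)
        -> return 1
      -> return 2
      g(p=2) -> return 1  (same call as traced above)
    -> return 3
    g(p=3) -> return 2  (same call as traced above)
  -> return 5
  g(p=4) -> return 3  (same call as traced above)
-> return 8

call_count is incremented once per call, so count the calls in each subtree. Let C(p) = number of calls made by g(p).
C(0) = C(1) = 1 (base case, no recursion); C(p) = 1 + C(p - 1) + C(p - 2) otherwise.
C(2) = 1 + C(1) + C(0) = 1 + 1 + 1 = 3
C(3) = 1 + C(2) + C(1) = 1 + 3 + 1 = 5
C(4) = 1 + C(3) + C(2) = 1 + 5 + 3 = 9
C(5) = 1 + C(4) + C(3) = 1 + 9 + 5 = 15
C(6) = 1 + C(5) + C(4) = 1 + 15 + 9 = 25
call_count = C(6) = 25

Final answer: 25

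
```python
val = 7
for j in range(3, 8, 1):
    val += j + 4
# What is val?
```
Trace:
  val=7
  val=14, j=3
  val=22, j=4
  val=31, j=5
  val=41, j=6
  val=52, j=7

Final answer: 52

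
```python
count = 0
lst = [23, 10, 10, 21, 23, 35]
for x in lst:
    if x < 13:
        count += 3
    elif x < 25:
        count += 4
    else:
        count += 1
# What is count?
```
Trace:
  count=0
  count=4, x=23
  count=7, x=10
  count=10, x=10
  count=14, x=21
  count=18, x=23
  count=19, x=35

Final answer: 19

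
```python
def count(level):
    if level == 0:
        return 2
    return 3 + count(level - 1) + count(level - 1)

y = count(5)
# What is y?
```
Call trace (a repeated sub-call is expanded the first time; later identical calls just restate its return value):
count(level=5)
  count(level=4)
    count(level=3)
      count(level=2)
        count(level=1)
          count(level=0)
          -> return 2
          count(level=0)
          -> return 2
        -> return 7
        count(level=1) -> return 7  (same call as traced above)
      -> return 17
      count(level=2) -> return 17  (same call as traced above)
    -> return 37
    count(level=3) -> return 37  (same call as traced above)
  -> return 77
  count(level=4) -> return 77  (same call as traced above)
-> return 157

Final answer: 157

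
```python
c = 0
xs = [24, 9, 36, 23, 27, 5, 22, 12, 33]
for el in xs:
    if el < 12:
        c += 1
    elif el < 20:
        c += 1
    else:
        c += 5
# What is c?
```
Trace:
  c=0
  c=5, el=24
  c=6, el=9
  c=11, el=36
  c=16, el=23
  c=21, el=27
  c=22, el=5
  c=27, el=22
  c=28, el=12
  c=33, el=33

Final answer: 33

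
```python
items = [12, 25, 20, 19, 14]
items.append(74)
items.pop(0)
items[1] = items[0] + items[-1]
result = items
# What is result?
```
Trace:
  items=[12, 25, 20, 19, 14]
  items=[12, 25, 20, 19, 14, 74]
  items=[25, 20, 19, 14, 74]
  items=[25, 99, 19, 14, 74]
  items=[25, 99, 19, 14, 74], result=[25, 99, 19, 14, 74]

Final answer: [25, 99, 19, 14, 74]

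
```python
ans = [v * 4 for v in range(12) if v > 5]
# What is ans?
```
Trace:
  v=0
  v=1
  v=2
  v=3
  v=4
  v=5
  v=6
  v=7
  v=8
  v=9
  v=10
  v=11
  ans=[24, 28, 32, 36, 40, 44]

Final answer: [24, 28, 32, 36, 40, 44]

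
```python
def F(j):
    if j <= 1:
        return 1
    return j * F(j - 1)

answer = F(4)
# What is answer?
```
Call trace:
F(j=4)
  F(j=3)
    F(j=2)
      F(j=1)
      -> return 1
    -> return 2
  -> return 6
-> return 24

Final answer: 24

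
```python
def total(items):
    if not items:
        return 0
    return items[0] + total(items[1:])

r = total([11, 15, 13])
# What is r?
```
Call trace:
total(items=[11, 15, 13])
  total(items=[15, 13])
    total(items=[13])
      total(items=[])
      -> return 0
    -> return 13
  -> return 28
-> return 39

Final answer: 39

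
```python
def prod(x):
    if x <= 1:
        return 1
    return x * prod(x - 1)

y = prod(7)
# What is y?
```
Call trace:
prod(x=7)
  prod(x=6)
    prod(x=5)
      prod(x=4)
        prod(x=3)
          prod(x=2)
            prod(x=1)
            -> return 1
          -> return 2
        -> return 6
      -> return 24
    -> return 120
  -> return 720
-> return 5040

Final answer: 5040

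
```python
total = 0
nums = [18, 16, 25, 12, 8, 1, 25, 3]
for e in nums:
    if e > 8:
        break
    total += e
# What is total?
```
Trace:
  total=0
  total=0, e=18

Final answer: 0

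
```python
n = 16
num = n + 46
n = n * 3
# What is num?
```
Trace:
  n=16
  n=16, num=62
  n=48, num=62

Final answer: 62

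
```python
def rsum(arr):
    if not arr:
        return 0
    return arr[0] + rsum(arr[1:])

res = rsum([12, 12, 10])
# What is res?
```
Call trace:
rsum(arr=[12, 12, 10])
  rsum(arr=[12, 10])
    rsum(arr=[10])
      rsum(arr=[])
      -> return 0
    -> return 10
  -> return 22
-> return 34

Final answer: 34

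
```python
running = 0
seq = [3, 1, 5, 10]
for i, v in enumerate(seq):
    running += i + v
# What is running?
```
Trace:
  running=0
  running=3, i=0, v=3
  running=5, i=1, v=1
  running=12, i=2, v=5
  running=25, i=3, v=10

Final answer: 25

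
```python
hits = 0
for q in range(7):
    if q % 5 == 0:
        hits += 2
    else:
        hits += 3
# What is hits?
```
Trace:
  hits=0
  hits=2, q=0
  hits=5, q=1
  hits=8, q=2
  hits=11, q=3
  hits=14, q=4
  hits=16, q=5
  hits=19, q=6

Final answer: 19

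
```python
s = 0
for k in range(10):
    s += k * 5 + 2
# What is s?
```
Trace:
  s=0
  s=2, k=0
  s=9, k=1
  s=21, k=2
  s=38, k=3
  s=60, k=4
  s=87, k=5
  s=119, k=6
  s=156, k=7
  s=198, k=8
  s=245, k=9

Final answer: 245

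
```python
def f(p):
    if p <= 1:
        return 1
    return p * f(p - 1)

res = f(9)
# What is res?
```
Call trace:
f(p=9)
  f(p=8)
    f(p=7)
      f(p=6)
        f(p=5)
          f(p=4)
            f(p=3)
              f(p=2)
                f(p=1)
                -> return 1
              -> return 2
            -> return 6
          -> return 24
        -> return 120
      -> return 720
    -> return 5040
  -> return 40320
-> return 362880

Final answer: 362880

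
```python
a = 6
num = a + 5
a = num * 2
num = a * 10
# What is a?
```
Trace:
  a=6
  a=6, num=11
  a=22, num=11
  a=22, num=220

Final answer: 22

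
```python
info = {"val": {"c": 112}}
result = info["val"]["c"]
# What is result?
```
Trace:
  info={'val': {'c': 112}}
  info={'val': {'c': 112}}, result=112

Final answer: 112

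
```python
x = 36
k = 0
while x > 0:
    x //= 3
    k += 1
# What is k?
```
Trace:
  x=36
  x=36, k=0
  x=12, k=1
  x=4, k=2
  x=1, k=3
  x=0, k=4

Final answer: 4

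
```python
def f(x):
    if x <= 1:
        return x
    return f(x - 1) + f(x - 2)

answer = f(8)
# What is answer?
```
Call trace (a repeated sub-call is expanded the first time; later identical calls just restate its return value):
f(x=8)
  f(x=7)
    f(x=6)
      f(x=5)
        f(x=4)
          f(x=3)
            f(x=2)
              f(x=1)
              -> return 1
              f(x=0)
              -> return 0
            -> return 1
            f(x=1)
            -> return 1
          -> return 2
          f(x=2) -> return 1  (same call as traced above)
        -> return 3
        f(x=3) -> return 2  (same call as traced above)
      -> return 5
      f(x=4) -> return 3  (same call as traced above)
    -> return 8
    f(x=5) -> return 5  (same call as traced above)
  -> return 13
  f(x=6) -> return 8  (same call as traced above)
-> return 21

Final answer: 21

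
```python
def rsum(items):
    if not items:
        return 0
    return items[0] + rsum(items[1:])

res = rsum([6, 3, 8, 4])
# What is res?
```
Call trace:
rsum(items=[6, 3, 8, 4])
  rsum(items=[3, 8, 4])
    rsum(items=[8, 4])
      rsum(items=[4])
        rsum(items=[])
        -> return 0
      -> return 4
    -> return 12
  -> return 15
-> return 21

Final answer: 21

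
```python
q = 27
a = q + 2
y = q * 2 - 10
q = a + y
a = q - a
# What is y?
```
Trace:
  q=27
  q=27, a=29
  q=27, a=29, y=44
  q=73, a=29, y=44
  q=73, a=44, y=44

Final answer: 44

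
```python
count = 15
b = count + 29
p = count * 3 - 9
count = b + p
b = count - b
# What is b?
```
Trace:
  count=15
  count=15, b=44
  count=15, b=44, p=36
  count=80, b=44, p=36
  count=80, b=36, p=36

Final answer: 36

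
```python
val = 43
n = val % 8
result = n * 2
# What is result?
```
Trace:
  val=43
  val=43, n=3
  val=43, n=3, result=6

Final answer: 6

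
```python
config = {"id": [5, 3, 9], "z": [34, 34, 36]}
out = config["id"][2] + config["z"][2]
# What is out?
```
Trace:
  config={'id': [5, 3, 9], 'z': [34, 34, 36]}
  config={'id': [5, 3, 9], 'z': [34, 34, 36]}, out=45

Final answer: 45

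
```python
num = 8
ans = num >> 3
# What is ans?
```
Trace:
  num=8
  num=8, ans=1

Final answer: 1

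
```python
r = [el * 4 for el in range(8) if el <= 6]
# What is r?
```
Trace:
  el=0
  el=1
  el=2
  el=3
  el=4
  el=5
  el=6
  el=7
  r=[0, 4, 8, 12, 16, 20, 24]

Final answer: [0, 4, 8, 12, 16, 20, 24]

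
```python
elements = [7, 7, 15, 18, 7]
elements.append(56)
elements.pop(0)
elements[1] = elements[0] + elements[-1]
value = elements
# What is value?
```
Trace:
  elements=[7, 7, 15, 18, 7]
  elements=[7, 7, 15, 18, 7, 56]
  elements=[7, 15, 18, 7, 56]
  elements=[7, 63, 18, 7, 56]
  elements=[7, 63, 18, 7, 56], value=[7, 63, 18, 7, 56]

Final answer: [7, 63, 18, 7, 56]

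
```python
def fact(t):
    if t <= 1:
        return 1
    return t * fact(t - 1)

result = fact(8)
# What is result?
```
Call trace:
fact(t=8)
  fact(t=7)
    fact(t=6)
      fact(t=5)
        fact(t=4)
          fact(t=3)
            fact(t=2)
              fact(t=1)
              -> return 1
            -> return 2
          -> return 6
        -> return 24
      -> return 120
    -> return 720
  -> return 5040
-> return 40320

Final answer: 40320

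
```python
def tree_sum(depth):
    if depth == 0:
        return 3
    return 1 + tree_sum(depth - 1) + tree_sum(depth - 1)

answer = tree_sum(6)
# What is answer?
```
Call trace (a repeated sub-call is expanded the first time; later identical calls just restate its return value):
tree_sum(depth=6)
  tree_sum(depth=5)
    tree_sum(depth=4)
      tree_sum(depth=3)
        tree_sum(depth=2)
          tree_sum(depth=1)
            tree_sum(depth=0)
            -> return 3
            tree_sum(depth=0)
            -> return 3
          -> return 7
          tree_sum(depth=1) -> return 7  (same call as traced above)
        -> return 15
        tree_sum(depth=2) -> return 15  (same call as traced above)
      -> return 31
      tree_sum(depth=3) -> return 31  (same call as traced above)
    -> return 63
    tree_sum(depth=4) -> return 63  (same call as traced above)
  -> return 127
  tree_sum(depth=5) -> return 127  (same call as traced above)
-> return 255

Final answer: 255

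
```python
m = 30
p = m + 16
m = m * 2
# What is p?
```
Trace:
  m=30
  m=30, p=46
  m=60, p=46

Final answer: 46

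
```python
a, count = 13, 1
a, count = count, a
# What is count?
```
Trace:
  a=13, count=1
  a=1, count=13

Final answer: 13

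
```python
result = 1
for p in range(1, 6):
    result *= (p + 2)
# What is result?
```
Trace:
  result=1
  result=3, p=1
  result=12, p=2
  result=60, p=3
  result=360, p=4
  result=2520, p=5

Final answer: 2520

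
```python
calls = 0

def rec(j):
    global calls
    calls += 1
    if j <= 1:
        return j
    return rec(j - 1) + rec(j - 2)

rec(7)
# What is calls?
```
Call trace (a repeated sub-call is expanded the first time; later identical calls just restate its return value):
rec(j=7)
  rec(j=6)
    rec(j=5)
      rec(j=4)
        rec(j=3)
          rec(j=2)
            rec(j=1)
            -> return 1
            rec(j=0)
            -> return 0
          -> return 1
          rec(j=1)
          -> return 1
        -> return 2
        rec(j=2) -> return 1  (same call as traced above)
      -> return 3
      rec(j=3) -> return 2  (same call as traced above)
    -> return 5
    rec(j=4) -> return 3  (same call as traced above)
  -> return 8
  rec(j=5) -> return 5  (same call as traced above)
-> return 13

calls is incremented once per call, so count the calls in each subtree. Let C(j) = number of calls made by rec(j).
C(0) = C(1) = 1 (base case, no recursion); C(j) = 1 + C(j - 1) + C(j - 2) otherwise.
C(2) = 1 + C(1) + C(0) = 1 + 1 + 1 = 3
C(3) = 1 + C(2) + C(1) = 1 + 3 + 1 = 5
C(4) = 1 + C(3) + C(2) = 1 + 5 + 3 = 9
C(5) = 1 + C(4) + C(3) = 1 + 9 + 5 = 15
C(6) = 1 + C(5) + C(4) = 1 + 15 + 9 = 25
C(7) = 1 + C(6) + C(5) = 1 + 25 + 15 = 41
calls = C(7) = 41

Final answer: 41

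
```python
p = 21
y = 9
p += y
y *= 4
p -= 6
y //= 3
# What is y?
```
Trace:
  p=21
  p=21, y=9
  p=30, y=9
  p=30, y=36
  p=24, y=36
  p=24, y=12

Final answer: 12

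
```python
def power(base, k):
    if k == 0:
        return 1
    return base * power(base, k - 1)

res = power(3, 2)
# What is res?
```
Call trace:
power(base=3, k=2)
  power(base=3, k=1)
    power(base=3, k=0)
    -> return 1
  -> return 3
-> return 9

Final answer: 9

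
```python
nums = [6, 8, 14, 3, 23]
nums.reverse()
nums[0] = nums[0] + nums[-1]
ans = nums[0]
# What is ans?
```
Trace:
  nums=[6, 8, 14, 3, 23]
  nums=[23, 3, 14, 8, 6]
  nums=[29, 3, 14, 8, 6]
  nums=[29, 3, 14, 8, 6], ans=29

Final answer: 29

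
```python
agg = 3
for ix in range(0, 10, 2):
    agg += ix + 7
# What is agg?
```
Trace:
  agg=3
  agg=10, ix=0
  agg=19, ix=2
  agg=30, ix=4
  agg=43, ix=6
  agg=58, ix=8

Final answer: 58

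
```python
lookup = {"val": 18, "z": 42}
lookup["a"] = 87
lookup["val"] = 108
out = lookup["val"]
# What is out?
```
Trace:
  lookup={'val': 18, 'z': 42}
  lookup={'val': 18, 'z': 42, 'a': 87}
  lookup={'val': 108, 'z': 42, 'a': 87}
  lookup={'val': 108, 'z': 42, 'a': 87}, out=108

Final answer: 108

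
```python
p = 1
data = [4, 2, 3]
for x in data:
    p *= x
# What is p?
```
Trace:
  p=1
  p=4, x=4
  p=8, x=2
  p=24, x=3

Final answer: 24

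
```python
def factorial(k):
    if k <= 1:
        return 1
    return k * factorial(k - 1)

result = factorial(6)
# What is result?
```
Call trace:
factorial(k=6)
  factorial(k=5)
    factorial(k=4)
      factorial(k=3)
        factorial(k=2)
          factorial(k=1)
          -> return 1
        -> return 2
      -> return 6
    -> return 24
  -> return 120
-> return 720

Final answer: 720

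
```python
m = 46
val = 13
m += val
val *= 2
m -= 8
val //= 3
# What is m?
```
Trace:
  m=46
  m=46, val=13
  m=59, val=13
  m=59, val=26
  m=51, val=26
  m=51, val=8

Final answer: 51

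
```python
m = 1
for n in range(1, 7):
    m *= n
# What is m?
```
Trace:
  m=1
  m=1, n=1
  m=2, n=2
  m=6, n=3
  m=24, n=4
  m=120, n=5
  m=720, n=6

Final answer: 720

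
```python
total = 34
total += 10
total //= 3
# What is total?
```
Trace:
  total=34
  total=44
  total=14

Final answer: 14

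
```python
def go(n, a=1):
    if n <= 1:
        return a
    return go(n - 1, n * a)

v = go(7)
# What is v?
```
Call trace:
go(n=7, a=1)
  go(n=6, a=7)
    go(n=5, a=42)
      go(n=4, a=210)
        go(n=3, a=840)
          go(n=2, a=2520)
            go(n=1, a=5040)
            -> return 5040
          -> return 5040
        -> return 5040
      -> return 5040
    -> return 5040
  -> return 5040
-> return 5040

Final answer: 5040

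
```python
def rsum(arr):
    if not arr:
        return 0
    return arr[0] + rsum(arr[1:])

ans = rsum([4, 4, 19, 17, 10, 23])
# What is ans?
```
Call trace:
rsum(arr=[4, 4, 19, 17, 10, 23])
  rsum(arr=[4, 19, 17, 10, 23])
    rsum(arr=[19, 17, 10, 23])
      rsum(arr=[17, 10, 23])
        rsum(arr=[10, 23])
          rsum(arr=[23])
            rsum(arr=[])
            -> return 0
          -> return 23
        -> return 33
      -> return 50
    -> return 69
  -> return 73
-> return 77

Final answer: 77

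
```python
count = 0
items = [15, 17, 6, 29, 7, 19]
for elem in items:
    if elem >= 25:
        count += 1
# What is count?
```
Trace:
  count=0
  count=0, elem=15
  count=0, elem=17
  count=0, elem=6
  count=1, elem=29
  count=1, elem=7
  count=1, elem=19

Final answer: 1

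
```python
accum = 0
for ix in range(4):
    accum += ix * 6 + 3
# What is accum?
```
Trace:
  accum=0
  accum=3, ix=0
  accum=12, ix=1
  accum=27, ix=2
  accum=48, ix=3

Final answer: 48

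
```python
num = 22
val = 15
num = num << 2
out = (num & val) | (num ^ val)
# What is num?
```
Trace:
  num=22
  num=22, val=15
  num=88, val=15
  num=88, val=15, out=95

Final answer: 88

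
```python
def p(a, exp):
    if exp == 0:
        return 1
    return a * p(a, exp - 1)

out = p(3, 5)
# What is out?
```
Call trace:
p(a=3, exp=5)
  p(a=3, exp=4)
    p(a=3, exp=3)
      p(a=3, exp=2)
        p(a=3, exp=1)
          p(a=3, exp=0)
          -> return 1
        -> return 3
      -> return 9
    -> return 27
  -> return 81
-> return 243

Final answer: 243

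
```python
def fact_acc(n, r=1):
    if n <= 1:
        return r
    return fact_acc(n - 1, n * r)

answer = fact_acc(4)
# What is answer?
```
Call trace:
fact_acc(n=4, r=1)
  fact_acc(n=3, r=4)
    fact_acc(n=2, r=12)
      fact_acc(n=1, r=24)
      -> return 24
    -> return 24
  -> return 24
-> return 24

Final answer: 24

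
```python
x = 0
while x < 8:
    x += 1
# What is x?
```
Trace:
  x=0
  x=1
  x=2
  x=3
  x=4
  x=5
  x=6
  x=7
  x=8

Final answer: 8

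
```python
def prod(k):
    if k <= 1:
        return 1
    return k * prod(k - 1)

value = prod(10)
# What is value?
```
Call trace:
prod(k=10)
  prod(k=9)
    prod(k=8)
      prod(k=7)
        prod(k=6)
          prod(k=5)
            prod(k=4)
              prod(k=3)
                prod(k=2)
                  prod(k=1)
                  -> return 1
                -> return 2
              -> return 6
            -> return 24
          -> return 120
        -> return 720
      -> return 5040
    -> return 40320
  -> return 362880
-> return 3628800

Final answer: 3628800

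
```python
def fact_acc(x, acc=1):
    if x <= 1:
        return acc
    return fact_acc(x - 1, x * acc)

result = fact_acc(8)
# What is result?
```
Call trace:
fact_acc(x=8, acc=1)
  fact_acc(x=7, acc=8)
    fact_acc(x=6, acc=56)
      fact_acc(x=5, acc=336)
        fact_acc(x=4, acc=1680)
          fact_acc(x=3, acc=6720)
            fact_acc(x=2, acc=20160)
              fact_acc(x=1, acc=40320)
              -> return 40320
            -> return 40320
          -> return 40320
        -> return 40320
      -> return 40320
    -> return 40320
  -> return 40320
-> return 40320

Final answer: 40320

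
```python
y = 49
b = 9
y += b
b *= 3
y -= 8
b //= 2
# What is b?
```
Trace:
  y=49
  y=49, b=9
  y=58, b=9
  y=58, b=27
  y=50, b=27
  y=50, b=13

Final answer: 13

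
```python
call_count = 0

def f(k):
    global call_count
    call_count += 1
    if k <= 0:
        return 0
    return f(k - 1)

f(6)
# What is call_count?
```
Call trace:
f(k=6)
  f(k=5)
    f(k=4)
      f(k=3)
        f(k=2)
          f(k=1)
            f(k=0)
            -> return 0
          -> return 0
        -> return 0
      -> return 0
    -> return 0
  -> return 0
-> return 0

call_count is incremented once per call. f is entered once for each k = 6, 5, 4, 3, 2, 1, 0 (the k <= 0 call returns without recursing), i.e. 6 + 1 calls.
call_count = 7

Final answer: 7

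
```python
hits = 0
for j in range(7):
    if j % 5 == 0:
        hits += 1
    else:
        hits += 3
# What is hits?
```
Trace:
  hits=0
  hits=1, j=0
  hits=4, j=1
  hits=7, j=2
  hits=10, j=3
  hits=13, j=4
  hits=14, j=5
  hits=17, j=6

Final answer: 17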